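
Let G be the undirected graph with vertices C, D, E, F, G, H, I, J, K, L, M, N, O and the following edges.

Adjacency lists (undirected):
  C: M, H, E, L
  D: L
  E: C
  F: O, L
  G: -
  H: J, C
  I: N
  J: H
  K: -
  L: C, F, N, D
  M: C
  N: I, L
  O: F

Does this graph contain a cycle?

No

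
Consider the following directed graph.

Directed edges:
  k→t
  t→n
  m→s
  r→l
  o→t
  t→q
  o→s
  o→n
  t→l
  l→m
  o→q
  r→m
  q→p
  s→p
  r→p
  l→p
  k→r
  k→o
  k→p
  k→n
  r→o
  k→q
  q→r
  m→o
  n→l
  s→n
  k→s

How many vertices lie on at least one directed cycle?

A vertex is on a directed cycle iff it belongs to a strongly connected component of size ≥ 2 (or has a self-loop).
The vertices on cycles are {l, m, n, o, q, r, s, t} — 8 in total.

8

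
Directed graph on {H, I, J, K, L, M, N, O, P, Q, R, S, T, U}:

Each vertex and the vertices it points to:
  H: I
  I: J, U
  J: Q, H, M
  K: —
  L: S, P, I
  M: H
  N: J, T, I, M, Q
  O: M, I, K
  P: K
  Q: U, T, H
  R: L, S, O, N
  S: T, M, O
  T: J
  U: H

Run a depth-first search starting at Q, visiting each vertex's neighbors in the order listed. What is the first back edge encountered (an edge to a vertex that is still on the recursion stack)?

DFS from Q (visiting each vertex's neighbors in the order listed); mark gray on enter, black on exit:
Q gray
  U gray
    H gray
      I gray
        J gray
          J→Q: Q is gray → back edge
First back edge: J → Q.

J→Q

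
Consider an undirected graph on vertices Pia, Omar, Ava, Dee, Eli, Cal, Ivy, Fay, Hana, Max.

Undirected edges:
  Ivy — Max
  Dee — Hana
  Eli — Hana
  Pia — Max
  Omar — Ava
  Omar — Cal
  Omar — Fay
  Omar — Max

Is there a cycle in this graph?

No

DFS, tracking each vertex's parent; an edge to a visited non-parent vertex closes a cycle.
Start from Max:
visit Max (parent –)
  visit Omar (parent Max)
    visit Fay (parent Omar)
      Fay–Omar: parent, skip
    visit Cal (parent Omar)
      Cal–Omar: parent, skip
    visit Ava (parent Omar)
      Ava–Omar: parent, skip
    Omar–Max: parent, skip
  visit Ivy (parent Max)
    Ivy–Max: parent, skip
  visit Pia (parent Max)
    Pia–Max: parent, skip
visit Dee (parent –)
  visit Hana (parent Dee)
    Hana–Dee: parent, skip
    visit Eli (parent Hana)
      Eli–Hana: parent, skip
No non-parent visited neighbor found — the graph is a forest.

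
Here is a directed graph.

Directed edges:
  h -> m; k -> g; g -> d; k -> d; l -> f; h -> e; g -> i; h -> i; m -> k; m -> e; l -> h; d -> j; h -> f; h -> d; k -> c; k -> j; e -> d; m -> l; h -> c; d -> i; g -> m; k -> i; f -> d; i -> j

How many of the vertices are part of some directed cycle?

5

A vertex is on a directed cycle iff it belongs to a strongly connected component of size ≥ 2 (or has a self-loop).
The vertices on cycles are {g, h, k, l, m} — 5 in total.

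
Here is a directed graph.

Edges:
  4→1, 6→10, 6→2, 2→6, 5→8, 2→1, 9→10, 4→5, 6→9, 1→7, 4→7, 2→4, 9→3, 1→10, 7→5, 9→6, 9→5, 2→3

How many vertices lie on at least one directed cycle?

A vertex is on a directed cycle iff it belongs to a strongly connected component of size ≥ 2 (or has a self-loop).
The vertices on cycles are {2, 6, 9} — 3 in total.

3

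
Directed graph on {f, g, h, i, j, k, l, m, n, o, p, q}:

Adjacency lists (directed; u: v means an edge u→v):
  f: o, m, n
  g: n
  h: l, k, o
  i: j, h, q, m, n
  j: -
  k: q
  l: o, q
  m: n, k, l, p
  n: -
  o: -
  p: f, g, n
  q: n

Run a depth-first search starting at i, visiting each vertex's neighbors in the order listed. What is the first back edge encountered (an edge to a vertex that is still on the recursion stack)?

f→m

DFS from i (visiting each vertex's neighbors in the order listed); mark gray on enter, black on exit:
i gray
  j gray
  j black
  h gray
    l gray
      o gray
      o black
      q gray
        n gray
        n black
      q black
    l black
    k gray
      k→q: q black — skip
    k black
    h→o: o black — skip
  h black
  i→q: q black — skip
  m gray
    m→n: n black — skip
    m→k: k black — skip
    m→l: l black — skip
    p gray
      f gray
        f→o: o black — skip
        f→m: m is gray → back edge
First back edge: f → m.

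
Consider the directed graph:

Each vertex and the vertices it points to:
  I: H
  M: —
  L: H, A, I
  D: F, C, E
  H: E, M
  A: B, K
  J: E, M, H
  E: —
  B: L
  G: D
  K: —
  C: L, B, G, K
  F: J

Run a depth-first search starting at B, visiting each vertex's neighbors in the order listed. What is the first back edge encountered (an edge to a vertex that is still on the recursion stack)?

DFS from B (visiting each vertex's neighbors in the order listed); mark gray on enter, black on exit:
B gray
  L gray
    H gray
      E gray
      E black
      M gray
      M black
    H black
    A gray
      A→B: B is gray → back edge
First back edge: A → B.

A->B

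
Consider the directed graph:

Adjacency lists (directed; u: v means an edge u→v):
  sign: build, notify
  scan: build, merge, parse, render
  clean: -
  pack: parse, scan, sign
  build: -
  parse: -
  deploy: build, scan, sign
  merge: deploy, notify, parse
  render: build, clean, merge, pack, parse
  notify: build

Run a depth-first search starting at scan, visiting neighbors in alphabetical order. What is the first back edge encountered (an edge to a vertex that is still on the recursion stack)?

deploy->scan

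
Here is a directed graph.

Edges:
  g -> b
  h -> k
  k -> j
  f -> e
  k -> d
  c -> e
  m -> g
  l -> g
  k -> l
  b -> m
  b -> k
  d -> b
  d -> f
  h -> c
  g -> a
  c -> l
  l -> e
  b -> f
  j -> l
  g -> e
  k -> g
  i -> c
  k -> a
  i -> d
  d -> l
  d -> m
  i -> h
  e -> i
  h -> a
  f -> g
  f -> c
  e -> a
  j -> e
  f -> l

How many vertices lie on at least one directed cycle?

12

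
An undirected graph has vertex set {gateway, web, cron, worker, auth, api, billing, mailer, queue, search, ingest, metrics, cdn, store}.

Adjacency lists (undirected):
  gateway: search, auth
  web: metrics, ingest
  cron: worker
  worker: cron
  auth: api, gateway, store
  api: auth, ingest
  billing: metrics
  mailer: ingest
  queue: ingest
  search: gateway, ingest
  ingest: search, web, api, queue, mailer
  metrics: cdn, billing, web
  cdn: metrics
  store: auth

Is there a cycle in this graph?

DFS, tracking each vertex's parent; an edge to a visited non-parent vertex closes a cycle.
Start from api:
visit api (parent –)
  visit auth (parent api)
    auth–api: parent, skip
    visit gateway (parent auth)
      visit search (parent gateway)
        search–gateway: parent, skip
        visit ingest (parent search)
          ingest–search: parent, skip
          visit web (parent ingest)
            visit metrics (parent web)
              visit cdn (parent metrics)
                cdn–metrics: parent, skip
              visit billing (parent metrics)
                billing–metrics: parent, skip
              metrics–web: parent, skip
            web–ingest: parent, skip
          ingest–api: api visited and ≠ parent → cycle
Cycle: api – auth – gateway – search – ingest – api.

Yes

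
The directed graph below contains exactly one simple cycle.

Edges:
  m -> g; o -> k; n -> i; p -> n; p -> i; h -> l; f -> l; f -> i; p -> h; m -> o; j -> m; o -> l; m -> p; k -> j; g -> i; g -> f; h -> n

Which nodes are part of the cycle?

DFS with gray/black marking from m:
m gray
  o gray
    l gray
    l black
    k gray
      j gray
        j→m: m is gray → back edge
Back edge closes the cycle m → o → k → j → m; its vertices are {j, k, m, o}.

j, k, m, o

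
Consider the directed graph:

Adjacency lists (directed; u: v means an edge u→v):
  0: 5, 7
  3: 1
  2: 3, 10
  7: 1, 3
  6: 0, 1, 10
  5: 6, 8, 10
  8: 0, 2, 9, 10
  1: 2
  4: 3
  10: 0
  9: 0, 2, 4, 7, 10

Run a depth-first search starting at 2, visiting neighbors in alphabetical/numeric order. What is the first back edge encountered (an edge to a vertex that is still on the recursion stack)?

DFS from 2 (visiting neighbors in alphabetical/numeric order); mark gray on enter, black on exit:
2 gray
  3 gray
    1 gray
      1→2: 2 is gray → back edge
First back edge: 1 → 2.

1→2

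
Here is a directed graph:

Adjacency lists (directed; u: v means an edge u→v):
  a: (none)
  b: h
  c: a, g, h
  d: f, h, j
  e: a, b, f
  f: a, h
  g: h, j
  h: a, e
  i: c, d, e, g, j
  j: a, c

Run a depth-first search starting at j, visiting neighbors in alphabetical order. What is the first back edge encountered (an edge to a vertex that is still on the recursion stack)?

b->h

DFS from j (visiting neighbors in alphabetical order); mark gray on enter, black on exit:
j gray
  a gray
  a black
  c gray
    c→a: a black — skip
    g gray
      h gray
        h→a: a black — skip
        e gray
          e→a: a black — skip
          b gray
            b→h: h is gray → back edge
First back edge: b → h.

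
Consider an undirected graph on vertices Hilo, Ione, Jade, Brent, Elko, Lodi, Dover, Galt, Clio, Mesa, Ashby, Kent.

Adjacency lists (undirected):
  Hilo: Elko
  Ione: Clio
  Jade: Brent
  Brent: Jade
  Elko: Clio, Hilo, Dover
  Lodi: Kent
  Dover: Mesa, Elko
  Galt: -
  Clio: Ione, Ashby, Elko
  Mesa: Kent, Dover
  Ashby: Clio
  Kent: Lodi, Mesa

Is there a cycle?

No

DFS, tracking each vertex's parent; an edge to a visited non-parent vertex closes a cycle.
Start from Ione:
visit Ione (parent –)
  visit Clio (parent Ione)
    Clio–Ione: parent, skip
    visit Ashby (parent Clio)
      Ashby–Clio: parent, skip
    visit Elko (parent Clio)
      Elko–Clio: parent, skip
      visit Hilo (parent Elko)
        Hilo–Elko: parent, skip
      visit Dover (parent Elko)
        visit Mesa (parent Dover)
          visit Kent (parent Mesa)
            visit Lodi (parent Kent)
              Lodi–Kent: parent, skip
            Kent–Mesa: parent, skip
          Mesa–Dover: parent, skip
        Dover–Elko: parent, skip
visit Jade (parent –)
  visit Brent (parent Jade)
    Brent–Jade: parent, skip
visit Galt (parent –)
No non-parent visited neighbor found — the graph is a forest.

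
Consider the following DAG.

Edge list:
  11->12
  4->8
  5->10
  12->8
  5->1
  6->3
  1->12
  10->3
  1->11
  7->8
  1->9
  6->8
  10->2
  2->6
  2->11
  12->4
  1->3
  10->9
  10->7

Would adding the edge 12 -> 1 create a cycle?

Adding 12→1 creates a cycle iff 1 can already reach 12.
Path from 1: 1 → 12.
So 1 → … → 12 → 1 is a cycle.

Yes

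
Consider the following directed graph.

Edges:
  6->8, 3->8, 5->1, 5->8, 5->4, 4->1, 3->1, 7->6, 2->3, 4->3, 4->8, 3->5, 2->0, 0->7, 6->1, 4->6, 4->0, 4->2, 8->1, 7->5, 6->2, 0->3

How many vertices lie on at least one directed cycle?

A vertex is on a directed cycle iff it belongs to a strongly connected component of size ≥ 2 (or has a self-loop).
The vertices on cycles are {0, 2, 3, 4, 5, 6, 7} — 7 in total.

7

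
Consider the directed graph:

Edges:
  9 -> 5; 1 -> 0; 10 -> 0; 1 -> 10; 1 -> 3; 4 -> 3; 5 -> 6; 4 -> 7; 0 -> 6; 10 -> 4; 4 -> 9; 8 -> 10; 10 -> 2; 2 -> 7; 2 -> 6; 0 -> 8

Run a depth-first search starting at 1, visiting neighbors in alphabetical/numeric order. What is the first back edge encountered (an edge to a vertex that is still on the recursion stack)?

DFS from 1 (visiting neighbors in alphabetical/numeric order); mark gray on enter, black on exit:
1 gray
  0 gray
    6 gray
    6 black
    8 gray
      10 gray
        10→0: 0 is gray → back edge
First back edge: 10 → 0.

10->0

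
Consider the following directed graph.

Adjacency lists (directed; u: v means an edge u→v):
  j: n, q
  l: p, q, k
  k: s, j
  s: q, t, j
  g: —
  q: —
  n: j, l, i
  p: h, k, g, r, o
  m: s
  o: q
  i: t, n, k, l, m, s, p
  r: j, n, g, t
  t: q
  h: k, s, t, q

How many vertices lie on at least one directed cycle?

A vertex is on a directed cycle iff it belongs to a strongly connected component of size ≥ 2 (or has a self-loop).
The vertices on cycles are {h, i, j, k, l, m, n, p, r, s} — 10 in total.

10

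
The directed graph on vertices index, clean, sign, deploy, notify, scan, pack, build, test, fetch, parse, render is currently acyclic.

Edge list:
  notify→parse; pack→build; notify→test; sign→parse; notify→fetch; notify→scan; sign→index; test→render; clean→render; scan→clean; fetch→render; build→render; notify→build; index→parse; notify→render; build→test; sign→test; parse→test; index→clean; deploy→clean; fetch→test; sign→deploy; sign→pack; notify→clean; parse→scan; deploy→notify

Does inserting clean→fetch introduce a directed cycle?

Adding clean→fetch creates a cycle iff fetch can already reach clean.
Explore from fetch: no path reaches clean. The graph stays acyclic.

No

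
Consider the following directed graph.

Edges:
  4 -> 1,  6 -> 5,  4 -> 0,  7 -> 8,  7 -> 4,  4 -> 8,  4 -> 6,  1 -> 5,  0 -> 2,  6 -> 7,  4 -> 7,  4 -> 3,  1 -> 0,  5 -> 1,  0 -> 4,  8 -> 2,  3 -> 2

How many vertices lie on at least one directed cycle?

6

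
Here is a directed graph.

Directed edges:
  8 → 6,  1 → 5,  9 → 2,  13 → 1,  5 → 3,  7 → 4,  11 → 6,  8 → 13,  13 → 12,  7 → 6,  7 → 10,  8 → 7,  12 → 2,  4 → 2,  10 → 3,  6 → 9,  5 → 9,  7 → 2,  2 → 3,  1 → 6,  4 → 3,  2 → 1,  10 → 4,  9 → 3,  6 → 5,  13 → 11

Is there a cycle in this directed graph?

DFS with white/gray/black marking, starting from 6:
6 gray
  5 gray
    3 gray
    3 black
    9 gray
      9→3: 3 black — skip
      2 gray
        2→3: 3 black — skip
        1 gray
          1→5: 5 is gray → back edge
Back edge found, so a cycle exists: 5 → 9 → 2 → 1 → 5.

Yes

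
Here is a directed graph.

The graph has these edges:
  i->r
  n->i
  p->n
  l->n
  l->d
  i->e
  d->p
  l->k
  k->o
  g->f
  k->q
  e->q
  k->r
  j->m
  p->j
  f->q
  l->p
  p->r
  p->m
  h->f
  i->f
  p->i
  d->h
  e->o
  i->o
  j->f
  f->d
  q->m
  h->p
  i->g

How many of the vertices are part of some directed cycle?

8

A vertex is on a directed cycle iff it belongs to a strongly connected component of size ≥ 2 (or has a self-loop).
The vertices on cycles are {d, f, g, h, i, j, n, p} — 8 in total.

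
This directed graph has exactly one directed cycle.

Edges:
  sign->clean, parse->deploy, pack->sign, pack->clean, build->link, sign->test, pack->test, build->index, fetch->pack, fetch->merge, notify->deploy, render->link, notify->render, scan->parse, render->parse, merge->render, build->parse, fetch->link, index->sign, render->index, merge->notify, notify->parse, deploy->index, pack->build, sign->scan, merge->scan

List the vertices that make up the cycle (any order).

scan, sign, index, parse, deploy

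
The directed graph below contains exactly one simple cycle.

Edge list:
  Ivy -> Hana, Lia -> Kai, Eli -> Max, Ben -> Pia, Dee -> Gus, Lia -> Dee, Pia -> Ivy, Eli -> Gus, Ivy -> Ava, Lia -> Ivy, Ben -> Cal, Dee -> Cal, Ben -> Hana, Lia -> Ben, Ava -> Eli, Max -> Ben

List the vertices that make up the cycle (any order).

Ava, Ben, Eli, Ivy, Max, Pia

DFS with gray/black marking from Ivy:
Ivy gray
  Hana gray
  Hana black
  Ava gray
    Eli gray
      Max gray
        Ben gray
          Ben→Hana: Hana black — skip
          Pia gray
            Pia→Ivy: Ivy is gray → back edge
Back edge closes the cycle Ivy → Ava → Eli → Max → Ben → Pia → Ivy; its vertices are {Ava, Ben, Eli, Ivy, Max, Pia}.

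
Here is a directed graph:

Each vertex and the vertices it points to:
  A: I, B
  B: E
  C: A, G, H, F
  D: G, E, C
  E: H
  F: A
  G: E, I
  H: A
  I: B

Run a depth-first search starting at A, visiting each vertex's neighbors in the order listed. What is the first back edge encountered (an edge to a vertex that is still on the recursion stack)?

H→A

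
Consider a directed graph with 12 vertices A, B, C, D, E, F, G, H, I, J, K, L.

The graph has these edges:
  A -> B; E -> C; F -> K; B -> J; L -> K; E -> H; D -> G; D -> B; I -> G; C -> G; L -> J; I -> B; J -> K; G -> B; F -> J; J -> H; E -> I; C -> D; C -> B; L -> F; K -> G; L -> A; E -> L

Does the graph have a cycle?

Yes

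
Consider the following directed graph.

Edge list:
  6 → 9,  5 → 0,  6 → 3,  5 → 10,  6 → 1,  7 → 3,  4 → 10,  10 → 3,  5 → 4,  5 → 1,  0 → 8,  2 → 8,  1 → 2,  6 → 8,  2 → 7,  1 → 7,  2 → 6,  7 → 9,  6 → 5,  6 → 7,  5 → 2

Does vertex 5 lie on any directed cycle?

Yes

5 is on a cycle iff 5 can reach itself via ≥1 edge.
5 → 2 → 6 → 5 — yes.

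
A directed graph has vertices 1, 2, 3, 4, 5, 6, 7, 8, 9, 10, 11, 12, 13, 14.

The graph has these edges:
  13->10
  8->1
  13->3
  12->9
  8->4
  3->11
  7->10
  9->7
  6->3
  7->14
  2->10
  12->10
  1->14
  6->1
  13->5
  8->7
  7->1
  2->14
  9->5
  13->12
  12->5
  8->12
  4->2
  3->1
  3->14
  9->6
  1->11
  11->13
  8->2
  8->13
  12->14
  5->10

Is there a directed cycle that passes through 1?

Yes

1 is on a cycle iff 1 can reach itself via ≥1 edge.
1 → 11 → 13 → 3 → 1 — yes.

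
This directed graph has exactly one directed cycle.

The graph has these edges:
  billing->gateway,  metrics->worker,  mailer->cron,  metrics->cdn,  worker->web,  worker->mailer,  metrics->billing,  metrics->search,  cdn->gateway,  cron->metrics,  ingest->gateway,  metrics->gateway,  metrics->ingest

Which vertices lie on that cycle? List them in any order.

DFS with gray/black marking from metrics:
metrics gray
  billing gray
    gateway gray
    gateway black
  billing black
  worker gray
    web gray
    web black
    mailer gray
      cron gray
        cron→metrics: metrics is gray → back edge
Back edge closes the cycle metrics → worker → mailer → cron → metrics; its vertices are {cron, mailer, worker, metrics}.

cron, mailer, worker, metrics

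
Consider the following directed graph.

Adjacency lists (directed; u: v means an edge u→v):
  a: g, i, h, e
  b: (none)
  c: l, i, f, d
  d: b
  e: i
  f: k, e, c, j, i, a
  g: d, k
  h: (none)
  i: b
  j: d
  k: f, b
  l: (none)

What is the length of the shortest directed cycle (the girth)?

2

For each vertex v, BFS finds the shortest path from v back to v.
The shortest such closed walk is f → c → f, length 2.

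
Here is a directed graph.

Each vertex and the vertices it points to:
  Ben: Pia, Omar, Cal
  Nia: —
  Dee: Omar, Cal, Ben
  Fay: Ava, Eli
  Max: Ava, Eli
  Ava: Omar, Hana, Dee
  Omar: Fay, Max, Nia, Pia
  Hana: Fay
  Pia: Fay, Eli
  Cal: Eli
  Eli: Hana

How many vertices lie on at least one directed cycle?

10

A vertex is on a directed cycle iff it belongs to a strongly connected component of size ≥ 2 (or has a self-loop).
The vertices on cycles are {Ava, Ben, Cal, Dee, Eli, Fay, Max, Pia, Hana, Omar} — 10 in total.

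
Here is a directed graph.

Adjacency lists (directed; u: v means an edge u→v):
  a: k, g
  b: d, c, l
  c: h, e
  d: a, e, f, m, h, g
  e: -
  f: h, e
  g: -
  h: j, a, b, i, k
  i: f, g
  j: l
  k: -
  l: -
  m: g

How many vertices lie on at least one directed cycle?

6

A vertex is on a directed cycle iff it belongs to a strongly connected component of size ≥ 2 (or has a self-loop).
The vertices on cycles are {b, c, d, f, h, i} — 6 in total.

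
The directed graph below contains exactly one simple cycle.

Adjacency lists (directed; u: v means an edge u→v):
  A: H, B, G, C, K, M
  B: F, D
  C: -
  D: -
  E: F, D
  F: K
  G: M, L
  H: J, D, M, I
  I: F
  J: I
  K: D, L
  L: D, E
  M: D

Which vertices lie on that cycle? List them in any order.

E, F, K, L

DFS with gray/black marking from K:
K gray
  D gray
  D black
  L gray
    L→D: D black — skip
    E gray
      F gray
        F→K: K is gray → back edge
Back edge closes the cycle K → L → E → F → K; its vertices are {E, F, K, L}.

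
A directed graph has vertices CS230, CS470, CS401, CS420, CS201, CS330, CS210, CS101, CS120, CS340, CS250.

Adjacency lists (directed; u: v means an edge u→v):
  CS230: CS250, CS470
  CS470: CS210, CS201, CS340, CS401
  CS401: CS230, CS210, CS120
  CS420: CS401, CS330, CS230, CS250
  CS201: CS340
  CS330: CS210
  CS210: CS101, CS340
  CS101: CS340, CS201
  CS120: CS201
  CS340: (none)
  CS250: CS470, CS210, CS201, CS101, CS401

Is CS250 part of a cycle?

Yes

CS250 is on a cycle iff CS250 can reach itself via ≥1 edge.
CS250 → CS401 → CS230 → CS250 — yes.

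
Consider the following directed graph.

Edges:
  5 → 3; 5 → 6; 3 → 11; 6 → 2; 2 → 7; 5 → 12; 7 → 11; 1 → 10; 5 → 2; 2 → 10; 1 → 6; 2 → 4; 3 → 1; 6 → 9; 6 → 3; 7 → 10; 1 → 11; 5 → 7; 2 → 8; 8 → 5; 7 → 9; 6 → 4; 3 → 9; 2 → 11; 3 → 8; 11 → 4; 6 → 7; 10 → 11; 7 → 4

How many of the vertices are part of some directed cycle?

6

A vertex is on a directed cycle iff it belongs to a strongly connected component of size ≥ 2 (or has a self-loop).
The vertices on cycles are {1, 2, 3, 5, 6, 8} — 6 in total.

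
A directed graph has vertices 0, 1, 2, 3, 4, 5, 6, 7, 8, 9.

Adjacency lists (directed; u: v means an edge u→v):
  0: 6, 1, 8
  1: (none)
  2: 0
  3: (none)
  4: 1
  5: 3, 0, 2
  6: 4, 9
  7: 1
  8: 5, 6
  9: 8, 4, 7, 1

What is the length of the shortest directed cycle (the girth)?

3

For each vertex v, BFS finds the shortest path from v back to v.
The shortest such closed walk is 9 → 8 → 6 → 9, length 3.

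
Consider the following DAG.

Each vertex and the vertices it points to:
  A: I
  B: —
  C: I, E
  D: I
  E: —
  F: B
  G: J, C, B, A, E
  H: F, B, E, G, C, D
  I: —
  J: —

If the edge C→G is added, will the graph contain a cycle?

Yes

Adding C→G creates a cycle iff G can already reach C.
Path from G: G → C.
So G → … → C → G is a cycle.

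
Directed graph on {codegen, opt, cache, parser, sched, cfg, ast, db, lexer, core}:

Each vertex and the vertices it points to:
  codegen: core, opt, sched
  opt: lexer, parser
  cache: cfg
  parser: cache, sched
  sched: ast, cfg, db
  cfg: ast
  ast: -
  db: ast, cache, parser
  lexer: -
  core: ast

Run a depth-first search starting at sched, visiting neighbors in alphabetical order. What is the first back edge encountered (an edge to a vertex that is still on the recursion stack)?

DFS from sched (visiting neighbors in alphabetical order); mark gray on enter, black on exit:
sched gray
  ast gray
  ast black
  cfg gray
    cfg→ast: ast black — skip
  cfg black
  db gray
    db→ast: ast black — skip
    cache gray
      cache→cfg: cfg black — skip
    cache black
    parser gray
      parser→cache: cache black — skip
      parser→sched: sched is gray → back edge
First back edge: parser → sched.

parser→sched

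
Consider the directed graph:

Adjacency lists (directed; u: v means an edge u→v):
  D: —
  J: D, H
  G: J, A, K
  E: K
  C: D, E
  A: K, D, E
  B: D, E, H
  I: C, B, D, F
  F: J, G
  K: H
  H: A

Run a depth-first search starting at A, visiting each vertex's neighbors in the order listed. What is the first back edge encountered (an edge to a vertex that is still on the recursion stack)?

H->A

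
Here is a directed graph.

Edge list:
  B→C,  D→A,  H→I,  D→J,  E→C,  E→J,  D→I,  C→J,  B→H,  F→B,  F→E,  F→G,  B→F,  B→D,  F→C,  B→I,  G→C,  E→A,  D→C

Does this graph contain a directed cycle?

Yes

DFS with white/gray/black marking, starting from D:
D gray
  A gray
  A black
  J gray
  J black
  I gray
  I black
  C gray
    C→J: J black — skip
  C black
D black
G gray
  G→C: C black — skip
G black
H gray
  H→I: I black — skip
H black
F gray
  E gray
    E→C: C black — skip
    E→J: J black — skip
    E→A: A black — skip
  E black
  F→C: C black — skip
  F→G: G black — skip
  B gray
    B→C: C black — skip
    B→H: H black — skip
    B→F: F is gray → back edge
Back edge found, so a cycle exists: F → B → F.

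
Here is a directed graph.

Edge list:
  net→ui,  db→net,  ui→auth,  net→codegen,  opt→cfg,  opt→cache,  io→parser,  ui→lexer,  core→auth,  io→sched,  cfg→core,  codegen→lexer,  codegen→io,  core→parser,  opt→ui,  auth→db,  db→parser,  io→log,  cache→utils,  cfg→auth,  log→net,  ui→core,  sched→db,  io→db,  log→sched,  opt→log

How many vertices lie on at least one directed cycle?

A vertex is on a directed cycle iff it belongs to a strongly connected component of size ≥ 2 (or has a self-loop).
The vertices on cycles are {db, io, ui, log, net, auth, core, sched, codegen} — 9 in total.

9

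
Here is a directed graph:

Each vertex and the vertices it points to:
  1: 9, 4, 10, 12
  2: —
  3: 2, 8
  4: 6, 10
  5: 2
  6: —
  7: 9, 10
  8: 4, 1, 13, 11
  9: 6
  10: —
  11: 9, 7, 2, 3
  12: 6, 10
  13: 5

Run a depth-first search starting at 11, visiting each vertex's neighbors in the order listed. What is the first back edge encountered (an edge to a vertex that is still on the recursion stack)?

8→11

DFS from 11 (visiting each vertex's neighbors in the order listed); mark gray on enter, black on exit:
11 gray
  9 gray
    6 gray
    6 black
  9 black
  7 gray
    7→9: 9 black — skip
    10 gray
    10 black
  7 black
  2 gray
  2 black
  3 gray
    3→2: 2 black — skip
    8 gray
      4 gray
        4→6: 6 black — skip
        4→10: 10 black — skip
      4 black
      1 gray
        1→9: 9 black — skip
        1→4: 4 black — skip
        1→10: 10 black — skip
        12 gray
          12→6: 6 black — skip
          12→10: 10 black — skip
        12 black
      1 black
      13 gray
        5 gray
          5→2: 2 black — skip
        5 black
      13 black
      8→11: 11 is gray → back edge
First back edge: 8 → 11.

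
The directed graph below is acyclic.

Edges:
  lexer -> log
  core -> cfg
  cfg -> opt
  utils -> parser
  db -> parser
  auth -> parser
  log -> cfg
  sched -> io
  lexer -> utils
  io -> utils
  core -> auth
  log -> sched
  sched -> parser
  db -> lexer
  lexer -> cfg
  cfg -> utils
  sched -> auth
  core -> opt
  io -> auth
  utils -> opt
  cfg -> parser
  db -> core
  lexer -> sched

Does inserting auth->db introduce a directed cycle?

Adding auth→db creates a cycle iff db can already reach auth.
Path from db: db → core → auth.
So db → … → auth → db is a cycle.

Yes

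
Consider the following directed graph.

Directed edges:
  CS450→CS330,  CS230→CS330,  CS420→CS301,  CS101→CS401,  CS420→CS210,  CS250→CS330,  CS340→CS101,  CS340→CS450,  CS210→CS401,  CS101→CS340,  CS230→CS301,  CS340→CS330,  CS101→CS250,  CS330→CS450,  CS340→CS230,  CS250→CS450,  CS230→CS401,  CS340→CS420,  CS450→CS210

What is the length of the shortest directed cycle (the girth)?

2

For each vertex v, BFS finds the shortest path from v back to v.
The shortest such closed walk is CS340 → CS101 → CS340, length 2.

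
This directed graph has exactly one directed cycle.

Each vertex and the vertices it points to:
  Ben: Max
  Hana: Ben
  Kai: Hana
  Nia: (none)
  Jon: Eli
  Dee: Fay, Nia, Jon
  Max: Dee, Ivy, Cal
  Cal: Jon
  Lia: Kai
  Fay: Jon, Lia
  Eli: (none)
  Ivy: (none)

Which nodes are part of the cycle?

Ben, Dee, Fay, Kai, Lia, Max, Hana

DFS with gray/black marking from Lia:
Lia gray
  Kai gray
    Hana gray
      Ben gray
        Max gray
          Dee gray
            Fay gray
              Jon gray
                Eli gray
                Eli black
              Jon black
              Fay→Lia: Lia is gray → back edge
Back edge closes the cycle Lia → Kai → Hana → Ben → Max → Dee → Fay → Lia; its vertices are {Ben, Dee, Fay, Kai, Lia, Max, Hana}.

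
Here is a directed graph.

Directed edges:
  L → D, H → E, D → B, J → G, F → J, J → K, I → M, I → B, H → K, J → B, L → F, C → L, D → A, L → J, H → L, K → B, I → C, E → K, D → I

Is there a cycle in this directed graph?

Yes

DFS with white/gray/black marking, starting from E:
E gray
  K gray
    B gray
    B black
  K black
E black
A gray
A black
C gray
  L gray
    D gray
      D→A: A black — skip
      D→B: B black — skip
      I gray
        I→C: C is gray → back edge
Back edge found, so a cycle exists: C → L → D → I → C.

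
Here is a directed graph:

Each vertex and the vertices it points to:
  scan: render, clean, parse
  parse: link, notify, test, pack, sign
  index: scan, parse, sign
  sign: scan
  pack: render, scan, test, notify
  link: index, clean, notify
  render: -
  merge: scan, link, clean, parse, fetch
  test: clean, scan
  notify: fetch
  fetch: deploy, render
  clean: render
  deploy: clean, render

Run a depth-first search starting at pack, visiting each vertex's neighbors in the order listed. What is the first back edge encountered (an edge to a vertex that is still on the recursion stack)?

index→scan

DFS from pack (visiting each vertex's neighbors in the order listed); mark gray on enter, black on exit:
pack gray
  render gray
  render black
  scan gray
    scan→render: render black — skip
    clean gray
      clean→render: render black — skip
    clean black
    parse gray
      link gray
        index gray
          index→scan: scan is gray → back edge
First back edge: index → scan.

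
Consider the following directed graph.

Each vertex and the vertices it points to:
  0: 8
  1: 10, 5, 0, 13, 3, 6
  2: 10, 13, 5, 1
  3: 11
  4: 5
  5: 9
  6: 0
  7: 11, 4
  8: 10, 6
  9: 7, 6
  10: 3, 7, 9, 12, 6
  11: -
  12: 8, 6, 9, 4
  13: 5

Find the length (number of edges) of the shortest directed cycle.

3

For each vertex v, BFS finds the shortest path from v back to v.
The shortest such closed walk is 10 → 12 → 8 → 10, length 3.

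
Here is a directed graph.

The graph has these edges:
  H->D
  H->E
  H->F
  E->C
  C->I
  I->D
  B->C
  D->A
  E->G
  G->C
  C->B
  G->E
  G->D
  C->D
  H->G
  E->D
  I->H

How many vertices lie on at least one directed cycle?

6

A vertex is on a directed cycle iff it belongs to a strongly connected component of size ≥ 2 (or has a self-loop).
The vertices on cycles are {B, C, E, G, H, I} — 6 in total.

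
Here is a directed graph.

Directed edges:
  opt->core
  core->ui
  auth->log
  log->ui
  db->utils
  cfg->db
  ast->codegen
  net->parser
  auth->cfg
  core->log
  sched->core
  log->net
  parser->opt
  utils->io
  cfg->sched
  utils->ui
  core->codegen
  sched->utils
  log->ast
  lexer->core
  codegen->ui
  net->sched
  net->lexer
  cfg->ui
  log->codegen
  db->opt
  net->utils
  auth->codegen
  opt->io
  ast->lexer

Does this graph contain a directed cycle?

DFS with white/gray/black marking, starting from parser:
parser gray
  opt gray
    io gray
    io black
    core gray
      codegen gray
        ui gray
        ui black
      codegen black
      core→ui: ui black — skip
      log gray
        net gray
          sched gray
            sched→core: core is gray → back edge
Back edge found, so a cycle exists: core → log → net → sched → core.

Yes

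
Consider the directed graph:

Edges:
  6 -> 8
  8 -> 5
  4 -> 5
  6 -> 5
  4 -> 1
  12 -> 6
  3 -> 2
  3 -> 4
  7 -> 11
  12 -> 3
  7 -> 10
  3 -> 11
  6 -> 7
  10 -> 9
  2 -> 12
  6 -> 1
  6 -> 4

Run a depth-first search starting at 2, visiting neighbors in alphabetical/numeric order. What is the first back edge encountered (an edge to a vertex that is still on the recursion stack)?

DFS from 2 (visiting neighbors in alphabetical/numeric order); mark gray on enter, black on exit:
2 gray
  12 gray
    3 gray
      3→2: 2 is gray → back edge
First back edge: 3 → 2.

3→2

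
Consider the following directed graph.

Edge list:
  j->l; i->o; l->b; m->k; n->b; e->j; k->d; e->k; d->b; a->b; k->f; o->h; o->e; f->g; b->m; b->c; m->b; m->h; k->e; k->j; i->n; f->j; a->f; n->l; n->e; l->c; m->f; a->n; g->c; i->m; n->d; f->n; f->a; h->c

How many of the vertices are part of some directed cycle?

A vertex is on a directed cycle iff it belongs to a strongly connected component of size ≥ 2 (or has a self-loop).
The vertices on cycles are {a, b, d, e, f, j, k, l, m, n} — 10 in total.

10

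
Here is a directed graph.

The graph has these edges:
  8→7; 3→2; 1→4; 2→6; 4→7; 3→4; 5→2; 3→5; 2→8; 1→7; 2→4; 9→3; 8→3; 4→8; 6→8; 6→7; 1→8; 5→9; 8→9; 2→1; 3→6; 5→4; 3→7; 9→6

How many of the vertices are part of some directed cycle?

A vertex is on a directed cycle iff it belongs to a strongly connected component of size ≥ 2 (or has a self-loop).
The vertices on cycles are {1, 2, 3, 4, 5, 6, 8, 9} — 8 in total.

8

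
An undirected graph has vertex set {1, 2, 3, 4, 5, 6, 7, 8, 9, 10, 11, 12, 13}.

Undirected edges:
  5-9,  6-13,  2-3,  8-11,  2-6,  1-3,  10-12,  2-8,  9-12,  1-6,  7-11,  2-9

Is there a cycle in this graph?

DFS, tracking each vertex's parent; an edge to a visited non-parent vertex closes a cycle.
Start from 13:
visit 13 (parent –)
  visit 6 (parent 13)
    visit 1 (parent 6)
      visit 3 (parent 1)
        3–1: parent, skip
        visit 2 (parent 3)
          2–3: parent, skip
          2–6: 6 visited and ≠ parent → cycle
Cycle: 6 – 1 – 3 – 2 – 6.

Yes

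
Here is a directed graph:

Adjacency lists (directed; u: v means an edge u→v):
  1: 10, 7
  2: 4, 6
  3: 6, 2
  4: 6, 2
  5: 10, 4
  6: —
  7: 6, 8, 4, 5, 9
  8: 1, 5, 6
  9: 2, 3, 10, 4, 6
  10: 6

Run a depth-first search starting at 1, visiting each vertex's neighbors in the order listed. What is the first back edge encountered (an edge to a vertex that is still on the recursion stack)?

8->1

DFS from 1 (visiting each vertex's neighbors in the order listed); mark gray on enter, black on exit:
1 gray
  10 gray
    6 gray
    6 black
  10 black
  7 gray
    7→6: 6 black — skip
    8 gray
      8→1: 1 is gray → back edge
First back edge: 8 → 1.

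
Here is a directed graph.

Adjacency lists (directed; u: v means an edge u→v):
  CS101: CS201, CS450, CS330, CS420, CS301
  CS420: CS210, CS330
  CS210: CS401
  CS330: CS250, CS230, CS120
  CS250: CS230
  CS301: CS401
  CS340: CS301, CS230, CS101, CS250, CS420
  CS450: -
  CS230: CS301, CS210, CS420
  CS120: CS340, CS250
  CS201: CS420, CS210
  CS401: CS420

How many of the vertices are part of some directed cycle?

11

A vertex is on a directed cycle iff it belongs to a strongly connected component of size ≥ 2 (or has a self-loop).
The vertices on cycles are {CS101, CS120, CS201, CS210, CS230, CS250, CS301, CS330, CS340, CS401, CS420} — 11 in total.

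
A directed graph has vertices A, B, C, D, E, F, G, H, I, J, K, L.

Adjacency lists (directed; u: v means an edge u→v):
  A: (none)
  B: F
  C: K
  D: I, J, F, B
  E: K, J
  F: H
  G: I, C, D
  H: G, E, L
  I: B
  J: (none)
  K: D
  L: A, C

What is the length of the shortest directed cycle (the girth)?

For each vertex v, BFS finds the shortest path from v back to v.
The shortest such closed walk is H → G → D → F → H, length 4.

4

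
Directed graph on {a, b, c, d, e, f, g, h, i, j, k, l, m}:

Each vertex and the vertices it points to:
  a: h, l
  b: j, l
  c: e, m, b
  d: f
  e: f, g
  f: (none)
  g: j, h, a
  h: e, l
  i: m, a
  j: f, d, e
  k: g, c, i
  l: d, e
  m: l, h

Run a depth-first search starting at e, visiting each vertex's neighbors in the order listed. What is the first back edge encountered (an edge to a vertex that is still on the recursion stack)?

j→e

DFS from e (visiting each vertex's neighbors in the order listed); mark gray on enter, black on exit:
e gray
  f gray
  f black
  g gray
    j gray
      j→f: f black — skip
      d gray
        d→f: f black — skip
      d black
      j→e: e is gray → back edge
First back edge: j → e.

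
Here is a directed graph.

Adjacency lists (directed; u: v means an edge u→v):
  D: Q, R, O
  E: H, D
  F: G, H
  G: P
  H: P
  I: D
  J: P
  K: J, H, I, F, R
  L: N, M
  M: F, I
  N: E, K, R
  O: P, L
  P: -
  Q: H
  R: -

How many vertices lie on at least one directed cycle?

A vertex is on a directed cycle iff it belongs to a strongly connected component of size ≥ 2 (or has a self-loop).
The vertices on cycles are {D, E, I, K, L, M, N, O} — 8 in total.

8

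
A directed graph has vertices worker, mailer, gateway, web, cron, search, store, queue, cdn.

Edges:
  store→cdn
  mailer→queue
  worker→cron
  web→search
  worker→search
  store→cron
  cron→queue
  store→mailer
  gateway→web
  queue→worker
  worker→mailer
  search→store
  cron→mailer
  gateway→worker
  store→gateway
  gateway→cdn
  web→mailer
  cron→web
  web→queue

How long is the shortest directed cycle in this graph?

For each vertex v, BFS finds the shortest path from v back to v.
The shortest such closed walk is worker → mailer → queue → worker, length 3.

3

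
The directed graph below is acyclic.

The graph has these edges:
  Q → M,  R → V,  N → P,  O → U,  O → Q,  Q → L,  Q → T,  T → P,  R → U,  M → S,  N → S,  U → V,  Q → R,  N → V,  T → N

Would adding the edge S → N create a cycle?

Yes

Adding S→N creates a cycle iff N can already reach S.
Path from N: N → S.
So N → … → S → N is a cycle.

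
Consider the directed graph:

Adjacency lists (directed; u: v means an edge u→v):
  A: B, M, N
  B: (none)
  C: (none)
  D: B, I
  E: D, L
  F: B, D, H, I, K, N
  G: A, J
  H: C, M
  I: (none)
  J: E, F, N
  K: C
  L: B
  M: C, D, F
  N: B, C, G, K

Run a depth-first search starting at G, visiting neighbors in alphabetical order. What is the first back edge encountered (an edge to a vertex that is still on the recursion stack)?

H→M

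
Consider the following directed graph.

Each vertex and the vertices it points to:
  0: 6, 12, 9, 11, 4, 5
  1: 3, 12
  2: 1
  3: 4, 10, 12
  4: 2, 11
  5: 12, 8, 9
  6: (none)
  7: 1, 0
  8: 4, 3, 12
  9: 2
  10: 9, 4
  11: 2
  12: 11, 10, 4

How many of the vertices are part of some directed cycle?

A vertex is on a directed cycle iff it belongs to a strongly connected component of size ≥ 2 (or has a self-loop).
The vertices on cycles are {1, 2, 3, 4, 9, 10, 11, 12} — 8 in total.

8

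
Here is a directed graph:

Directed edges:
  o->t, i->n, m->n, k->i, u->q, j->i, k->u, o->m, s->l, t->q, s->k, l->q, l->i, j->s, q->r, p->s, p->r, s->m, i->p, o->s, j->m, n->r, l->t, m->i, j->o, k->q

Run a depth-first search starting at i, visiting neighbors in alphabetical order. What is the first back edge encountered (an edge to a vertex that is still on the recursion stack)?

DFS from i (visiting neighbors in alphabetical order); mark gray on enter, black on exit:
i gray
  n gray
    r gray
    r black
  n black
  p gray
    p→r: r black — skip
    s gray
      k gray
        k→i: i is gray → back edge
First back edge: k → i.

k→i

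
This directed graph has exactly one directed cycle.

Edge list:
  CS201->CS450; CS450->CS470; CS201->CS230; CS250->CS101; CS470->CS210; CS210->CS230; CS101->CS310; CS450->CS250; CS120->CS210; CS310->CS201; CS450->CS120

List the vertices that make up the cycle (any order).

CS101, CS201, CS250, CS310, CS450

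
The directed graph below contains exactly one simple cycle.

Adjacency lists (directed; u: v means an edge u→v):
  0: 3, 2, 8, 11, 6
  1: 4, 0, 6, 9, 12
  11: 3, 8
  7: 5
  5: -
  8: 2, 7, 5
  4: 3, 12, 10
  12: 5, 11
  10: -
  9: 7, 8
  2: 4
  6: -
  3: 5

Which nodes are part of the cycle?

2, 4, 8, 11, 12

DFS with gray/black marking from 2:
2 gray
  4 gray
    3 gray
      5 gray
      5 black
    3 black
    12 gray
      12→5: 5 black — skip
      11 gray
        11→3: 3 black — skip
        8 gray
          8→2: 2 is gray → back edge
Back edge closes the cycle 2 → 4 → 12 → 11 → 8 → 2; its vertices are {2, 4, 8, 11, 12}.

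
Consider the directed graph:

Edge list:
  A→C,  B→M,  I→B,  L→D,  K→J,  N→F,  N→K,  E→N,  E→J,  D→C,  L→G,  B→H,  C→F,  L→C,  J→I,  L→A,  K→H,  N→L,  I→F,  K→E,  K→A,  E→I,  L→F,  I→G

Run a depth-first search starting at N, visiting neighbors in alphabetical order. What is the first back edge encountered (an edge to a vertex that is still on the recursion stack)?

E→N

DFS from N (visiting neighbors in alphabetical order); mark gray on enter, black on exit:
N gray
  F gray
  F black
  K gray
    A gray
      C gray
        C→F: F black — skip
      C black
    A black
    E gray
      I gray
        B gray
          H gray
          H black
          M gray
          M black
        B black
        I→F: F black — skip
        G gray
        G black
      I black
      J gray
        J→I: I black — skip
      J black
      E→N: N is gray → back edge
First back edge: E → N.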